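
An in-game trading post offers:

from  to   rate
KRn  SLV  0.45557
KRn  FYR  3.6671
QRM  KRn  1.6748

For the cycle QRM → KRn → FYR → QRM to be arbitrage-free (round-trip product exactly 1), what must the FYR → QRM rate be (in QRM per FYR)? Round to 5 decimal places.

Known legs of the cycle: 1.6748 × 3.6671 = 6.14165908
For no arbitrage the full-cycle product must be 1, so the missing rate is 1 / 6.14165908 ≈ 0.1628225.

0.16282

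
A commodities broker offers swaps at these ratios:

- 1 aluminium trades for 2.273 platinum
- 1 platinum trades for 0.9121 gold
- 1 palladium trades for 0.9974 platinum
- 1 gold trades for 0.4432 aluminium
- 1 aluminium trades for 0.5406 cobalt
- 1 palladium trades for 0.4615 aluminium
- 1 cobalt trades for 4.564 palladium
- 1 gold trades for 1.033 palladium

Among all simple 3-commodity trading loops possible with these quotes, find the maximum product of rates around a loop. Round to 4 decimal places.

1.1387

cobalt→palladium→aluminium→cobalt: 4.564 × 0.4615 × 0.5406 = 1.13866
platinum→gold→palladium→platinum: 0.9121 × 1.033 × 0.9974 = 0.93975
platinum→gold→aluminium→platinum: 0.9121 × 0.4432 × 2.273 = 0.91884
Maximum is cobalt→palladium→aluminium→cobalt at 1.1387; arbitrage exists.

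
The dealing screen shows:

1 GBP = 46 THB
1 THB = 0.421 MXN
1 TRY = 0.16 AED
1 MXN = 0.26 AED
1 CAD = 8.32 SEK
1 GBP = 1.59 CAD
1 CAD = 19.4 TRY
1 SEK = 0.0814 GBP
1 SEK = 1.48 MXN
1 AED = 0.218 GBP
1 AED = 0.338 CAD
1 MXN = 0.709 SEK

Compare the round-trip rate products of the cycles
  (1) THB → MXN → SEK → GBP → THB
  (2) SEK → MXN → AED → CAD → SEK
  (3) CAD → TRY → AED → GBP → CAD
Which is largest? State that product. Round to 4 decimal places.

1.1177

(1) 0.421 × 0.709 × 0.0814 × 46 = 1.11766
(2) 1.48 × 0.26 × 0.338 × 8.32 = 1.08212
(3) 19.4 × 0.16 × 0.218 × 1.59 = 1.07591
Highest is cycle (1) at 1.1177 (>1, arbitrage).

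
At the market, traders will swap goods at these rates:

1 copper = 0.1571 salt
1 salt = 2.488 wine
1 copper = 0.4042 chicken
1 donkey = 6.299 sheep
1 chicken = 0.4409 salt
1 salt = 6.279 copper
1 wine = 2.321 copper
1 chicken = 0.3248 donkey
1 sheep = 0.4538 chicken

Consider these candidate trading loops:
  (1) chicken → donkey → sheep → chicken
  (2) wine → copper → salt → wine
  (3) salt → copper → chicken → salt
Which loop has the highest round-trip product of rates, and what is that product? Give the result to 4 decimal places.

(1) 0.3248 × 6.299 × 0.4538 = 0.92844
(2) 2.321 × 0.1571 × 2.488 = 0.90720
(3) 6.279 × 0.4042 × 0.4409 = 1.11899
Highest is cycle (3) at 1.1190 (>1, arbitrage).

1.1190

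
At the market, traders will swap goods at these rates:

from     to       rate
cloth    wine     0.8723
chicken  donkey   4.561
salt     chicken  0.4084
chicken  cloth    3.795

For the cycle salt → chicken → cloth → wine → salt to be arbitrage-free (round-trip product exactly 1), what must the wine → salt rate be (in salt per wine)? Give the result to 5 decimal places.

Known legs of the cycle: 0.4084 × 3.795 × 0.8723 = 1.3519585794
For no arbitrage the full-cycle product must be 1, so the missing rate is 1 / 1.3519585794 ≈ 0.7396676.

0.73967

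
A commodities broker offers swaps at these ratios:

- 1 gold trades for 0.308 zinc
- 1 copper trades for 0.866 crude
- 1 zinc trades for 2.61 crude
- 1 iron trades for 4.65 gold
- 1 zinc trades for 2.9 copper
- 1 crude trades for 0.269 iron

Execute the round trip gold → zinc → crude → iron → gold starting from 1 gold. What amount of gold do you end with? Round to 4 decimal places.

1.0055

1 gold × 0.308 = 0.308 zinc
0.308 zinc × 2.61 = 0.80388 crude
0.80388 crude × 0.269 = 0.21624372 iron
0.21624372 iron × 4.65 = 1.005533298 gold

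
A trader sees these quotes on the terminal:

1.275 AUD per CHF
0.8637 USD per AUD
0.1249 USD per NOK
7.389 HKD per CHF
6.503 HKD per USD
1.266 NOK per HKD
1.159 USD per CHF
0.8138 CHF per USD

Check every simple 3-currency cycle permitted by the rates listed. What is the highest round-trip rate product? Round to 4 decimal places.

1.0283

HKD→NOK→USD→HKD: 1.266 × 0.1249 × 6.503 = 1.02828
CHF→AUD→USD→CHF: 1.275 × 0.8637 × 0.8138 = 0.89617
Maximum is HKD→NOK→USD→HKD at 1.0283; arbitrage exists.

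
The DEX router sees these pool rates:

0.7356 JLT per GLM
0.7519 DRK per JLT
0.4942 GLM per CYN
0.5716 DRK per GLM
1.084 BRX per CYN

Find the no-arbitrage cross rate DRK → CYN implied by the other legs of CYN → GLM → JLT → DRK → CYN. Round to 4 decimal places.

3.6584

Known legs of the cycle: 0.4942 × 0.7356 × 0.7519 = 0.273340853688
For no arbitrage the full-cycle product must be 1, so the missing rate is 1 / 0.273340853688 ≈ 3.658436.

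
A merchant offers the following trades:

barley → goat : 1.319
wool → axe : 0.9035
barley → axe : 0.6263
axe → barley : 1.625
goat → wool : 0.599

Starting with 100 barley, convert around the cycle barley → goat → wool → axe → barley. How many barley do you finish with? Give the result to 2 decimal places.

116.00

100 barley × 1.319 = 131.9 goat
131.9 goat × 0.599 = 79.0081 wool
79.0081 wool × 0.9035 = 71.38381835 axe
71.38381835 axe × 1.625 = 115.99870481875 barley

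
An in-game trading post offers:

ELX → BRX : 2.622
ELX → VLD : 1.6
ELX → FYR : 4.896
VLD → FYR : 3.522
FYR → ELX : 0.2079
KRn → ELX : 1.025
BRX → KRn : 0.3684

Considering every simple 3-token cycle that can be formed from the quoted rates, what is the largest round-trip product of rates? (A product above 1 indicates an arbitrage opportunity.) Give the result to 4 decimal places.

1.1716

VLD→FYR→ELX→VLD: 3.522 × 0.2079 × 1.6 = 1.17156
BRX→KRn→ELX→BRX: 0.3684 × 1.025 × 2.622 = 0.99009
Maximum is VLD→FYR→ELX→VLD at 1.1716; arbitrage exists.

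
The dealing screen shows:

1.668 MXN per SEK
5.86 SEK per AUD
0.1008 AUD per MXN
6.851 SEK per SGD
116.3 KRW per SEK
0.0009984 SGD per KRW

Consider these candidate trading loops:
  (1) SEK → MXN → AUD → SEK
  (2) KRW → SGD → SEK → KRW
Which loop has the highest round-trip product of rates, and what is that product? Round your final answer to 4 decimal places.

(1) 1.668 × 0.1008 × 5.86 = 0.98527
(2) 0.0009984 × 6.851 × 116.3 = 0.79550
Highest is cycle (1) at 0.9853 (≤1, no arbitrage).

0.9853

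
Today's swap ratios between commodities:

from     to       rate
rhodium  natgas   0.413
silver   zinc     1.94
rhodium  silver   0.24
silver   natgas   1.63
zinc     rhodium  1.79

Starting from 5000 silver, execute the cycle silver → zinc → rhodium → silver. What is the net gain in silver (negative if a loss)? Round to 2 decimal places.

-832.88

5000 silver × 1.94 = 9700 zinc
9700 zinc × 1.79 = 17363 rhodium
17363 rhodium × 0.24 = 4167.12 silver
Net change: 4167.12 − 5000 = -832.88 silver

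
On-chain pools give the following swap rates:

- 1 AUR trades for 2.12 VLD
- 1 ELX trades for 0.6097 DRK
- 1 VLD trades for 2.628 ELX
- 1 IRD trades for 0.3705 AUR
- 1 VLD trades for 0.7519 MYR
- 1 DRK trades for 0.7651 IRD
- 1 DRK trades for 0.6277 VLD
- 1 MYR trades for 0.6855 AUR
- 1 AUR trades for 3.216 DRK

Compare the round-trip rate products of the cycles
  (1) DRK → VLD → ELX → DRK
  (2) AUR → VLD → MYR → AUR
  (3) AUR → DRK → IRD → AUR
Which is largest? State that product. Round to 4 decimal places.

1.0927

(1) 0.6277 × 2.628 × 0.6097 = 1.00576
(2) 2.12 × 0.7519 × 0.6855 = 1.09271
(3) 3.216 × 0.7651 × 0.3705 = 0.91164
Highest is cycle (2) at 1.0927 (>1, arbitrage).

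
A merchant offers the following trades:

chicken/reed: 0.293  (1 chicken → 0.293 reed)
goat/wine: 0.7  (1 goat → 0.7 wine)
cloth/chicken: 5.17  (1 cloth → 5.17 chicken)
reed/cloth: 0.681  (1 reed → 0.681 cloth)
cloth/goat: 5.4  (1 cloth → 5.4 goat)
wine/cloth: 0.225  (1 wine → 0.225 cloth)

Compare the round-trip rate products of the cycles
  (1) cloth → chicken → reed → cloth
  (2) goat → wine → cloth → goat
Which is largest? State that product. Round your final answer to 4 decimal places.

(1) 5.17 × 0.293 × 0.681 = 1.03159
(2) 0.7 × 0.225 × 5.4 = 0.85050
Highest is cycle (1) at 1.0316 (>1, arbitrage).

1.0316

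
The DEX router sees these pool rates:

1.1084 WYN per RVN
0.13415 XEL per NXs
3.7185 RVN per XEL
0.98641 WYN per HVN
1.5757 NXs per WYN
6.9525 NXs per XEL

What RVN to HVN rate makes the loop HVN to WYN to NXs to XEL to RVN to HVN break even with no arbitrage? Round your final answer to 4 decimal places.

Known legs of the cycle: 0.98641 × 1.5757 × 0.13415 × 3.7185 = 0.775335133891965675
For no arbitrage the full-cycle product must be 1, so the missing rate is 1 / 0.775335133891965675 ≈ 1.289765.

1.2898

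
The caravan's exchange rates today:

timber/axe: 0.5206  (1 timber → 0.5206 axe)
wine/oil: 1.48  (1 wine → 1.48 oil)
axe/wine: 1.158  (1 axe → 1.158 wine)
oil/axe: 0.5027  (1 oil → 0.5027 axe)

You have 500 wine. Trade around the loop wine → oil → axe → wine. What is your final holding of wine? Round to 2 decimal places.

430.77

500 wine × 1.48 = 740 oil
740 oil × 0.5027 = 371.998 axe
371.998 axe × 1.158 = 430.773684 wine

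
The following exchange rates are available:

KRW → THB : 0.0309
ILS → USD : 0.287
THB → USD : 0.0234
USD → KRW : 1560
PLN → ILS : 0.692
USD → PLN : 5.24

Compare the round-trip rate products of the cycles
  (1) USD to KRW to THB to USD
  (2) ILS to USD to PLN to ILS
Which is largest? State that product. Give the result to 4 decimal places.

1.1280

(1) 1560 × 0.0309 × 0.0234 = 1.12797
(2) 0.287 × 5.24 × 0.692 = 1.04068
Highest is cycle (1) at 1.1280 (>1, arbitrage).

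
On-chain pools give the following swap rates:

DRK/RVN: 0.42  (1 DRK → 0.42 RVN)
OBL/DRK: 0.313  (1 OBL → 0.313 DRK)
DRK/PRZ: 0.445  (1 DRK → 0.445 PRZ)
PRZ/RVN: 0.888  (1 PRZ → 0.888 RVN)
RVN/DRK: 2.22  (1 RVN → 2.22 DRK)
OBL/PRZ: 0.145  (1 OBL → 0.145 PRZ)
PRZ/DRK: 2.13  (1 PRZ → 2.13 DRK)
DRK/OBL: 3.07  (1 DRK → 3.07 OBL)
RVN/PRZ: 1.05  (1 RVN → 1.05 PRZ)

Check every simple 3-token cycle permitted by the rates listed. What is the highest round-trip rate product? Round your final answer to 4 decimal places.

0.9482

OBL→PRZ→DRK→OBL: 0.145 × 2.13 × 3.07 = 0.94817
RVN→PRZ→DRK→RVN: 1.05 × 2.13 × 0.42 = 0.93933
RVN→DRK→PRZ→RVN: 2.22 × 0.445 × 0.888 = 0.87726
Maximum is OBL→PRZ→DRK→OBL at 0.9482; no arbitrage — every cycle loses value.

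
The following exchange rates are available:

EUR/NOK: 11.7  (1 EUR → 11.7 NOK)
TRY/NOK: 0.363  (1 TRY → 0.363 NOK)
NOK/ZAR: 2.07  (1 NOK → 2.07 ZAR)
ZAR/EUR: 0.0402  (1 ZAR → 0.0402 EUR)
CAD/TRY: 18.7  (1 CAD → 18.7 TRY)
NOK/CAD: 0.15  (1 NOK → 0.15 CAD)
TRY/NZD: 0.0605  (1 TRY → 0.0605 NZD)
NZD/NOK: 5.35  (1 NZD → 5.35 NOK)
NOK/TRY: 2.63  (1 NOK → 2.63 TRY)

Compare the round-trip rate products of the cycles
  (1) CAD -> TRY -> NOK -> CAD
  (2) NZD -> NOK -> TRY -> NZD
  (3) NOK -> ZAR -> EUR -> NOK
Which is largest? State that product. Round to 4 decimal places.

1.0182

(1) 18.7 × 0.363 × 0.15 = 1.01822
(2) 5.35 × 2.63 × 0.0605 = 0.85127
(3) 2.07 × 0.0402 × 11.7 = 0.97360
Highest is cycle (1) at 1.0182 (>1, arbitrage).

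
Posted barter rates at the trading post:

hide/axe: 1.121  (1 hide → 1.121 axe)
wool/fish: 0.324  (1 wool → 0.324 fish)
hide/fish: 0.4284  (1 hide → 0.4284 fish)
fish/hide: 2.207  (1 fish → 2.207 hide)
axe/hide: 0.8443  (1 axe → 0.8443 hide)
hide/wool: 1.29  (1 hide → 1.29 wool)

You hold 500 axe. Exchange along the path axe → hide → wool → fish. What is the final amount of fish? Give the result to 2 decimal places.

176.44

500 axe × 0.8443 = 422.15 hide
422.15 hide × 1.29 = 544.5735 wool
544.5735 wool × 0.324 = 176.441814 fish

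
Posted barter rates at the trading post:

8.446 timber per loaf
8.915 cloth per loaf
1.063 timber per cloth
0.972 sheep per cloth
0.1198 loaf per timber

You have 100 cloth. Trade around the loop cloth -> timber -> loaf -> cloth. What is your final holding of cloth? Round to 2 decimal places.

113.53

100 cloth × 1.063 = 106.3 timber
106.3 timber × 0.1198 = 12.73474 loaf
12.73474 loaf × 8.915 = 113.5302071 cloth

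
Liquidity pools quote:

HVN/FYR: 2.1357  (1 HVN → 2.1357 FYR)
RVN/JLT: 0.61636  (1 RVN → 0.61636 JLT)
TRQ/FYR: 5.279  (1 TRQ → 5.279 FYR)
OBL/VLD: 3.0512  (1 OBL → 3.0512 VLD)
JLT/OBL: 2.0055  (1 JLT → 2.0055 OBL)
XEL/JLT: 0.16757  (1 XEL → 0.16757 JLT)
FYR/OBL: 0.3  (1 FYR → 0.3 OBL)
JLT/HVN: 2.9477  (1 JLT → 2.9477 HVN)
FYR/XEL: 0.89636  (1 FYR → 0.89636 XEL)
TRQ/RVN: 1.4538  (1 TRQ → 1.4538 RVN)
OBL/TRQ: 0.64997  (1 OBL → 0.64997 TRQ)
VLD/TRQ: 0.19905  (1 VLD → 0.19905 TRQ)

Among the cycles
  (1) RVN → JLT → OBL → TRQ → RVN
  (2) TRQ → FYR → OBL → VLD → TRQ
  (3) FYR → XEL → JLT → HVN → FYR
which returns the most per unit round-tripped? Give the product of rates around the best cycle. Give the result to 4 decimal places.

1.1680

(1) 0.61636 × 2.0055 × 0.64997 × 1.4538 = 1.16803
(2) 5.279 × 0.3 × 3.0512 × 0.19905 = 0.96185
(3) 0.89636 × 0.16757 × 2.9477 × 2.1357 = 0.94559
Highest is cycle (1) at 1.1680 (>1, arbitrage).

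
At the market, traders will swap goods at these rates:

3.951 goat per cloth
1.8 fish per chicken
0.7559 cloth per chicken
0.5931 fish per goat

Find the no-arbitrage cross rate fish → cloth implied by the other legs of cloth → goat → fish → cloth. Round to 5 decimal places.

0.42674

Known legs of the cycle: 3.951 × 0.5931 = 2.3433381
For no arbitrage the full-cycle product must be 1, so the missing rate is 1 / 2.3433381 ≈ 0.4267417.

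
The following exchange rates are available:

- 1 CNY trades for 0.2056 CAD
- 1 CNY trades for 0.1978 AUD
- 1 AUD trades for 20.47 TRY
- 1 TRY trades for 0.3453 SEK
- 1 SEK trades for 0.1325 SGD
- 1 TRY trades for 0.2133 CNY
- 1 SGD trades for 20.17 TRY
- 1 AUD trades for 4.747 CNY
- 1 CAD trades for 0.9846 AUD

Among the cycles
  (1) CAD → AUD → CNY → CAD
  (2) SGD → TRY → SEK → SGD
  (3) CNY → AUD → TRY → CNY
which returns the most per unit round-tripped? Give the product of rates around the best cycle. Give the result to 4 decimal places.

0.9610

(1) 0.9846 × 4.747 × 0.2056 = 0.96095
(2) 20.17 × 0.3453 × 0.1325 = 0.92282
(3) 0.1978 × 20.47 × 0.2133 = 0.86364
Highest is cycle (1) at 0.9610 (≤1, no arbitrage).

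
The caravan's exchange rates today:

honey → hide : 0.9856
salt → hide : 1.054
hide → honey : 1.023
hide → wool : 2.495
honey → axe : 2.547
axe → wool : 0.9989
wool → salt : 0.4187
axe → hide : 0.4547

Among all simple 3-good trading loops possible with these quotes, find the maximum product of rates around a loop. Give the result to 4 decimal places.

1.1848

honey→axe→hide→honey: 2.547 × 0.4547 × 1.023 = 1.18476
hide→wool→salt→hide: 2.495 × 0.4187 × 1.054 = 1.10107
Maximum is honey→axe→hide→honey at 1.1848; arbitrage exists.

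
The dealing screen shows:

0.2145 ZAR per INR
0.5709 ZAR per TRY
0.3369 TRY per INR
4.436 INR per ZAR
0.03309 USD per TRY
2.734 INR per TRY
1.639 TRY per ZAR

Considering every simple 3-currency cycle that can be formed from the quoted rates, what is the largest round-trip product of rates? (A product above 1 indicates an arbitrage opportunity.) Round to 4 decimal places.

TRY→INR→ZAR→TRY: 2.734 × 0.2145 × 1.639 = 0.96118
TRY→ZAR→INR→TRY: 0.5709 × 4.436 × 0.3369 = 0.85320
Maximum is TRY→INR→ZAR→TRY at 0.9612; no arbitrage — every cycle loses value.

0.9612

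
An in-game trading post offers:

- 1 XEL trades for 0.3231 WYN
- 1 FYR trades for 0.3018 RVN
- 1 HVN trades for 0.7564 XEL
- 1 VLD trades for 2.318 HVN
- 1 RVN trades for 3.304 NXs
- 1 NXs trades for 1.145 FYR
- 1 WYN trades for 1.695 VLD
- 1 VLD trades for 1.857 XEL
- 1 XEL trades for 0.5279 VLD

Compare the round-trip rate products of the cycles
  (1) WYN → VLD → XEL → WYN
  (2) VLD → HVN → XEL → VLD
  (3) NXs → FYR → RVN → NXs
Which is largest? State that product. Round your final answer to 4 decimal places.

1.1417

(1) 1.695 × 1.857 × 0.3231 = 1.01699
(2) 2.318 × 0.7564 × 0.5279 = 0.92559
(3) 1.145 × 0.3018 × 3.304 = 1.14173
Highest is cycle (3) at 1.1417 (>1, arbitrage).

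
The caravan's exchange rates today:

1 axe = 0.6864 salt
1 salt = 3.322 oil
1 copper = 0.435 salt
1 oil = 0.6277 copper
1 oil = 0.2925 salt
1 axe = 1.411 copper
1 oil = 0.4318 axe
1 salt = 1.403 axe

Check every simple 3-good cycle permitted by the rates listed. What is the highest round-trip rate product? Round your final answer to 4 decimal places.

salt→oil→axe→salt: 3.322 × 0.4318 × 0.6864 = 0.98460
salt→oil→copper→salt: 3.322 × 0.6277 × 0.435 = 0.90707
salt→axe→copper→salt: 1.403 × 1.411 × 0.435 = 0.86114
Maximum is salt→oil→axe→salt at 0.9846; no arbitrage — every cycle loses value.

0.9846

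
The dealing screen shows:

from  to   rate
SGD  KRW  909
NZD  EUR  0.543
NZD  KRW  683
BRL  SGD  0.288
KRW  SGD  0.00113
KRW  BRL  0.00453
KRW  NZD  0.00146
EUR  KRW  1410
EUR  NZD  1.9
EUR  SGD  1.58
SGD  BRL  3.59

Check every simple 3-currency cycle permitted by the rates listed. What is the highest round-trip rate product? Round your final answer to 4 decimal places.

KRW→BRL→SGD→KRW: 0.00453 × 0.288 × 909 = 1.18592
KRW→NZD→EUR→KRW: 0.00146 × 0.543 × 1410 = 1.11782
Maximum is KRW→BRL→SGD→KRW at 1.1859; arbitrage exists.

1.1859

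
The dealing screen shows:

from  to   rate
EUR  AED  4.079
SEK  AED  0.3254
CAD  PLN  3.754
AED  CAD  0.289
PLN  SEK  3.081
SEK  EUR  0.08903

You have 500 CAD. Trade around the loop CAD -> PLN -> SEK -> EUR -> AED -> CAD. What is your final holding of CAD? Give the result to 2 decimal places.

606.94

500 CAD × 3.754 = 1877 PLN
1877 PLN × 3.081 = 5783.037 SEK
5783.037 SEK × 0.08903 = 514.86378411 EUR
514.86378411 EUR × 4.079 = 2100.12937538469 AED
2100.12937538469 AED × 0.289 = 606.93738948617541 CAD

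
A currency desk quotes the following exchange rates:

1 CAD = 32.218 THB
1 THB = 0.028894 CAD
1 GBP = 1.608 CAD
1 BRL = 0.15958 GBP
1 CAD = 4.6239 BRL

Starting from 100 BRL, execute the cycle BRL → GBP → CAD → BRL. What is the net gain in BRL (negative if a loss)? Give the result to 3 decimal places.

18.651

100 BRL × 0.15958 = 15.958 GBP
15.958 GBP × 1.608 = 25.660464 CAD
25.660464 CAD × 4.6239 = 118.6514194896 BRL
Net change: 118.6514194896 − 100 = 18.6514194896 BRL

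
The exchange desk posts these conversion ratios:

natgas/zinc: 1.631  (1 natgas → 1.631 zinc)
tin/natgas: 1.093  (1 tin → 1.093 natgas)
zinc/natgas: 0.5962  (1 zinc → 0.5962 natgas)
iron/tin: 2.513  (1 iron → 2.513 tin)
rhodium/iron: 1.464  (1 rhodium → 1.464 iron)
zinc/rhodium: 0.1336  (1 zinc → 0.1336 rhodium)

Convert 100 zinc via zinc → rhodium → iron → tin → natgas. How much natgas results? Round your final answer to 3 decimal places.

53.723

100 zinc × 0.1336 = 13.36 rhodium
13.36 rhodium × 1.464 = 19.55904 iron
19.55904 iron × 2.513 = 49.15186752 tin
49.15186752 tin × 1.093 = 53.72299119936 natgas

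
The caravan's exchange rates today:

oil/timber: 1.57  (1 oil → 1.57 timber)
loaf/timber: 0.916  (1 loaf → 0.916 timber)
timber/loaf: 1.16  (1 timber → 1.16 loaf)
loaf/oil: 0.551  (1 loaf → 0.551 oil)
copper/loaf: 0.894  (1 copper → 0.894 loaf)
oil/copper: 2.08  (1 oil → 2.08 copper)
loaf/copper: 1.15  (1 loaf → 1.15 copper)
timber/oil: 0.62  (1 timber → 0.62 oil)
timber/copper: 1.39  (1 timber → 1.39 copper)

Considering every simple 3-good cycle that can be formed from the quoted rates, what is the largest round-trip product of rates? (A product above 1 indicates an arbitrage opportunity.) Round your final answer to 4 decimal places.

timber→copper→loaf→timber: 1.39 × 0.894 × 0.916 = 1.13828
loaf→oil→copper→loaf: 0.551 × 2.08 × 0.894 = 1.02460
timber→loaf→oil→timber: 1.16 × 0.551 × 1.57 = 1.00348
Maximum is timber→copper→loaf→timber at 1.1383; arbitrage exists.

1.1383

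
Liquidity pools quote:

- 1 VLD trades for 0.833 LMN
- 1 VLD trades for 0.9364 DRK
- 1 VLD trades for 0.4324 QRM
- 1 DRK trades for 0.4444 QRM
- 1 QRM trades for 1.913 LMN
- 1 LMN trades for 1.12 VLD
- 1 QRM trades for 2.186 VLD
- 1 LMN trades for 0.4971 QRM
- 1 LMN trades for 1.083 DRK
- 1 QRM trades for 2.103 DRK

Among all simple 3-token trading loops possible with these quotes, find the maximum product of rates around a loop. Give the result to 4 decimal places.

QRM→LMN→VLD→QRM: 1.913 × 1.12 × 0.4324 = 0.92644
QRM→LMN→DRK→QRM: 1.913 × 1.083 × 0.4444 = 0.92070
QRM→VLD→DRK→QRM: 2.186 × 0.9364 × 0.4444 = 0.90967
QRM→VLD→LMN→QRM: 2.186 × 0.833 × 0.4971 = 0.90519
Maximum is QRM→LMN→VLD→QRM at 0.9264; no arbitrage — every cycle loses value.

0.9264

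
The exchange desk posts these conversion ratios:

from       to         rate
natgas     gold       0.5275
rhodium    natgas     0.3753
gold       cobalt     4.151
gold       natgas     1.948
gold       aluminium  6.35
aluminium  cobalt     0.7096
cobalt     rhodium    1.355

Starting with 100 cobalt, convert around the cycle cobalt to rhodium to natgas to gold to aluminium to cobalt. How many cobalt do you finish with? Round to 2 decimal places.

100 cobalt × 1.355 = 135.5 rhodium
135.5 rhodium × 0.3753 = 50.85315 natgas
50.85315 natgas × 0.5275 = 26.825036625 gold
26.825036625 gold × 6.35 = 170.33898256875 aluminium
170.33898256875 aluminium × 0.7096 = 120.872542030785 cobalt

120.87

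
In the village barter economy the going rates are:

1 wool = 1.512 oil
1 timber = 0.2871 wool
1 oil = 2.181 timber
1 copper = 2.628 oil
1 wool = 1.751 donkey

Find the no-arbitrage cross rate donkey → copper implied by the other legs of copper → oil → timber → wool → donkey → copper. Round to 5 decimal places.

Known legs of the cycle: 2.628 × 2.181 × 0.2871 × 1.751 = 2.8813788567828
For no arbitrage the full-cycle product must be 1, so the missing rate is 1 / 2.8813788567828 ≈ 0.3470561.

0.34706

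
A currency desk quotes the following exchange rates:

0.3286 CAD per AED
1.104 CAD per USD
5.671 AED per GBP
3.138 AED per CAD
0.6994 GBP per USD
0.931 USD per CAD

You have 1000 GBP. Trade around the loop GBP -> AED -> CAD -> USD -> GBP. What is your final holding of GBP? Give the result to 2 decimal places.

1000 GBP × 5.671 = 5671 AED
5671 AED × 0.3286 = 1863.4906 CAD
1863.4906 CAD × 0.931 = 1734.9097486 USD
1734.9097486 USD × 0.6994 = 1213.39587817084 GBP

1213.40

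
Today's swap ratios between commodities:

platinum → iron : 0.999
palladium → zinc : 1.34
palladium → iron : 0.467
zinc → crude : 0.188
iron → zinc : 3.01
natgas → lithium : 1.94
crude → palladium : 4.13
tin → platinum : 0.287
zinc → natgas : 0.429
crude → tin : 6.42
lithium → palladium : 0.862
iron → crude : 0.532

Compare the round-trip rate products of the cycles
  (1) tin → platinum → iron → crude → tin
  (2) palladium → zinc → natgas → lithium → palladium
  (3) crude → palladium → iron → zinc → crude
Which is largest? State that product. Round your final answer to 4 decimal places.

1.0914

(1) 0.287 × 0.999 × 0.532 × 6.42 = 0.97925
(2) 1.34 × 0.429 × 1.94 × 0.862 = 0.96133
(3) 4.13 × 0.467 × 3.01 × 0.188 = 1.09142
Highest is cycle (3) at 1.0914 (>1, arbitrage).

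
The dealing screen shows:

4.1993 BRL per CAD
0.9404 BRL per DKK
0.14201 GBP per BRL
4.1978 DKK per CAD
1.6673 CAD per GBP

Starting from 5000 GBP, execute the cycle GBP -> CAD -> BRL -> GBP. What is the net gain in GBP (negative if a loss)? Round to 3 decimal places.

5000 GBP × 1.6673 = 8336.5 CAD
8336.5 CAD × 4.1993 = 35007.46445 BRL
35007.46445 BRL × 0.14201 = 4971.4100265445 GBP
Net change: 4971.4100265445 − 5000 = -28.5899734555 GBP

-28.590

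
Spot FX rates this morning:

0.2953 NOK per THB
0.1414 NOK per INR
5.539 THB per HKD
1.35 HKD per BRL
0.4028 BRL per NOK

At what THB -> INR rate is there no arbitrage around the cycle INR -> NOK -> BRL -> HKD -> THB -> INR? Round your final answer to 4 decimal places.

Known legs of the cycle: 0.1414 × 0.4028 × 1.35 × 5.539 = 0.425896435188
For no arbitrage the full-cycle product must be 1, so the missing rate is 1 / 0.425896435188 ≈ 2.347989.

2.3480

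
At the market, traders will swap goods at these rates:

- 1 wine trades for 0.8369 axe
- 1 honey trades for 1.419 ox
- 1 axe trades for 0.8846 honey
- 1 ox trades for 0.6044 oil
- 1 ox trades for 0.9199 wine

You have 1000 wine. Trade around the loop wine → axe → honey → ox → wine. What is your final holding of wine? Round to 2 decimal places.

966.37

1000 wine × 0.8369 = 836.9 axe
836.9 axe × 0.8846 = 740.32174 honey
740.32174 honey × 1.419 = 1050.51654906 ox
1050.51654906 ox × 0.9199 = 966.370173480294 wine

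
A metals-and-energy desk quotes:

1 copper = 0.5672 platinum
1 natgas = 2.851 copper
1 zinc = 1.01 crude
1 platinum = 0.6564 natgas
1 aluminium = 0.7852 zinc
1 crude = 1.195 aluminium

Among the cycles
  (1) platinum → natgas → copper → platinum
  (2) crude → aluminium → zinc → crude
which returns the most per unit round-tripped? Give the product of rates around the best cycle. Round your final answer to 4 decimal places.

(1) 0.6564 × 2.851 × 0.5672 = 1.06146
(2) 1.195 × 0.7852 × 1.01 = 0.94770
Highest is cycle (1) at 1.0615 (>1, arbitrage).

1.0615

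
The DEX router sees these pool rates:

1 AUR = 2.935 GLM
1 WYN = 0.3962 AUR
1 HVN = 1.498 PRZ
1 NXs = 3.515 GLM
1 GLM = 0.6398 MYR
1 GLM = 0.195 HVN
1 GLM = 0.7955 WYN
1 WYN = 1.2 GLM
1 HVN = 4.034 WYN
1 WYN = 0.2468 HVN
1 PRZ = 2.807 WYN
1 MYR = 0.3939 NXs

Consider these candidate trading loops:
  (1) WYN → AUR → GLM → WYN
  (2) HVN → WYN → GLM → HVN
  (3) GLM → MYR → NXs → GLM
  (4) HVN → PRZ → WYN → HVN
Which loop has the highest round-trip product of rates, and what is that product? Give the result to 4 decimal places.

1.0378

(1) 0.3962 × 2.935 × 0.7955 = 0.92504
(2) 4.034 × 1.2 × 0.195 = 0.94396
(3) 0.6398 × 0.3939 × 3.515 = 0.88584
(4) 1.498 × 2.807 × 0.2468 = 1.03777
Highest is cycle (4) at 1.0378 (>1, arbitrage).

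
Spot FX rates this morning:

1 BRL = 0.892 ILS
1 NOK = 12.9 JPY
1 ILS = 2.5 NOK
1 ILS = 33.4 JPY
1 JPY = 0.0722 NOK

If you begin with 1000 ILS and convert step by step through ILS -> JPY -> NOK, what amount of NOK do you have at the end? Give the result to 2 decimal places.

2411.48

1000 ILS × 33.4 = 33400 JPY
33400 JPY × 0.0722 = 2411.48 NOK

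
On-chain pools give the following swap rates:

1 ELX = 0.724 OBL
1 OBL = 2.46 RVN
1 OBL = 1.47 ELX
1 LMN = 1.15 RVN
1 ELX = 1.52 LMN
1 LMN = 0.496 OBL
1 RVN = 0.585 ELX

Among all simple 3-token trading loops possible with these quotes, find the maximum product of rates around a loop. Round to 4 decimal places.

1.1083

LMN→OBL→ELX→LMN: 0.496 × 1.47 × 1.52 = 1.10826
RVN→ELX→OBL→RVN: 0.585 × 0.724 × 2.46 = 1.04191
RVN→ELX→LMN→RVN: 0.585 × 1.52 × 1.15 = 1.02258
Maximum is LMN→OBL→ELX→LMN at 1.1083; arbitrage exists.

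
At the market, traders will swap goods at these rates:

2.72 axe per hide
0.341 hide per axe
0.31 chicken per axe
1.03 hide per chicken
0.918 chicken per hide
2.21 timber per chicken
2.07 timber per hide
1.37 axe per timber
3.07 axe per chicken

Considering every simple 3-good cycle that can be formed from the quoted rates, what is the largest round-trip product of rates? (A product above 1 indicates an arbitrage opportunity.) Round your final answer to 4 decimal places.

0.9670

axe→hide→timber→axe: 0.341 × 2.07 × 1.37 = 0.96704
axe→hide→chicken→axe: 0.341 × 0.918 × 3.07 = 0.96103
axe→chicken→timber→axe: 0.31 × 2.21 × 1.37 = 0.93859
axe→chicken→hide→axe: 0.31 × 1.03 × 2.72 = 0.86850
Maximum is axe→hide→timber→axe at 0.9670; no arbitrage — every cycle loses value.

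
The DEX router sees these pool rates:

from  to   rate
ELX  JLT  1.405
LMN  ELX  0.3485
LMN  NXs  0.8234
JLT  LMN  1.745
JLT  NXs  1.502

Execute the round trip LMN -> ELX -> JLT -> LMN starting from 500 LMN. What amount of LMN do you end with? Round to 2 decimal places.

500 LMN × 0.3485 = 174.25 ELX
174.25 ELX × 1.405 = 244.82125 JLT
244.82125 JLT × 1.745 = 427.21308125 LMN

427.21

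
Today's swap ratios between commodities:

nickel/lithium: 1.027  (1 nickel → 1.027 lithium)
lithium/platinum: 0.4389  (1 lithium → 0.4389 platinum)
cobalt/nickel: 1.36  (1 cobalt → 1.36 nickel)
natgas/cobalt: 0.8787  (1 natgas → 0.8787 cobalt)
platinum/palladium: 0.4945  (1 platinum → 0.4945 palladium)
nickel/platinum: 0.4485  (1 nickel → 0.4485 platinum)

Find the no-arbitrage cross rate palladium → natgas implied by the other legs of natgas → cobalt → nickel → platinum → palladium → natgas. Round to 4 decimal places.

Known legs of the cycle: 0.8787 × 1.36 × 0.4485 × 0.4945 = 0.265038080814
For no arbitrage the full-cycle product must be 1, so the missing rate is 1 / 0.265038080814 ≈ 3.773043.

3.7730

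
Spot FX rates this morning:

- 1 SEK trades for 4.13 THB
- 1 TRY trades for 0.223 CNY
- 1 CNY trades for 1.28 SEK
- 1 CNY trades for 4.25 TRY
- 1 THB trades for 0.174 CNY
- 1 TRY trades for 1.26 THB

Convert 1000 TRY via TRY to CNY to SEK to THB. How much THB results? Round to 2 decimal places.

1178.87

1000 TRY × 0.223 = 223 CNY
223 CNY × 1.28 = 285.44 SEK
285.44 SEK × 4.13 = 1178.8672 THB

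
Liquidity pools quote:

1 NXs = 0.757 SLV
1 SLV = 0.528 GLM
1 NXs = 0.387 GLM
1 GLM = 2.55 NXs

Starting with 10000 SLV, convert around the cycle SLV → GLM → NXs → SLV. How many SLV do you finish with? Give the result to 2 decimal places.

10000 SLV × 0.528 = 5280 GLM
5280 GLM × 2.55 = 13464 NXs
13464 NXs × 0.757 = 10192.248 SLV

10192.25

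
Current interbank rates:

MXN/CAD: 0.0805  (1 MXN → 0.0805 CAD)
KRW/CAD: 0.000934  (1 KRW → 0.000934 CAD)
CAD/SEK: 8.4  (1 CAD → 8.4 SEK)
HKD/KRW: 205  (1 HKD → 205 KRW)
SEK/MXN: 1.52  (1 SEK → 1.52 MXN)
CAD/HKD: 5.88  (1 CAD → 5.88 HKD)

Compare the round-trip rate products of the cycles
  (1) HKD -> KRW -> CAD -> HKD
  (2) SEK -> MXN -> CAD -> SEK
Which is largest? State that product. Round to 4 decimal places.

1.1258

(1) 205 × 0.000934 × 5.88 = 1.12584
(2) 1.52 × 0.0805 × 8.4 = 1.02782
Highest is cycle (1) at 1.1258 (>1, arbitrage).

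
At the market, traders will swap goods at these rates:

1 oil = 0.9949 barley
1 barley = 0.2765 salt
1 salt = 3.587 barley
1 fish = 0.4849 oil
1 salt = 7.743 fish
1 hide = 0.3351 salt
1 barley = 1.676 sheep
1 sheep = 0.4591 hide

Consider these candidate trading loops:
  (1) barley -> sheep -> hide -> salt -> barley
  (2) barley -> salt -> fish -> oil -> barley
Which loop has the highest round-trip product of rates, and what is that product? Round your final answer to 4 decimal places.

1.0328

(1) 1.676 × 0.4591 × 0.3351 × 3.587 = 0.92488
(2) 0.2765 × 7.743 × 0.4849 × 0.9949 = 1.03285
Highest is cycle (2) at 1.0328 (>1, arbitrage).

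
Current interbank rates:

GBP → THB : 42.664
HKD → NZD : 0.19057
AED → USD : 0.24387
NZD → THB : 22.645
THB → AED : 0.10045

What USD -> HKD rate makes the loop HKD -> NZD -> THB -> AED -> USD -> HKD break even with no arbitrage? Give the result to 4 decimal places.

Known legs of the cycle: 0.19057 × 22.645 × 0.10045 × 0.24387 = 0.105714650506247475
For no arbitrage the full-cycle product must be 1, so the missing rate is 1 / 0.105714650506247475 ≈ 9.459427.

9.4594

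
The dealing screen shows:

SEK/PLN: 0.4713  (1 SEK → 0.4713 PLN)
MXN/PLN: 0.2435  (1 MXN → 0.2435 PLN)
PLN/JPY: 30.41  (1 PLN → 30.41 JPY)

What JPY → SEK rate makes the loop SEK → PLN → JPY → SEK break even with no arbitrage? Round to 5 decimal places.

0.06977

Known legs of the cycle: 0.4713 × 30.41 = 14.332233
For no arbitrage the full-cycle product must be 1, so the missing rate is 1 / 14.332233 ≈ 0.0697728.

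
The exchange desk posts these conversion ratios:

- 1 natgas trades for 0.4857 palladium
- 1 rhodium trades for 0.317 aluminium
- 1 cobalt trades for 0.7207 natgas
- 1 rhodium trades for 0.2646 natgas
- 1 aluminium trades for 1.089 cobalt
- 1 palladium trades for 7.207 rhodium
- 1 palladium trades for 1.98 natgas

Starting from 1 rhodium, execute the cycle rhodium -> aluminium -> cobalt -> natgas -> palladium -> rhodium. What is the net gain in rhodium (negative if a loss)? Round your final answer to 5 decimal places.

-0.12911

1 rhodium × 0.317 = 0.317 aluminium
0.317 aluminium × 1.089 = 0.345213 cobalt
0.345213 cobalt × 0.7207 = 0.2487950091 natgas
0.2487950091 natgas × 0.4857 = 0.12083973591987 palladium
0.12083973591987 palladium × 7.207 = 0.87089197677450309 rhodium
Net change: 0.87089197677450309 − 1 = -0.12910802322549691 rhodium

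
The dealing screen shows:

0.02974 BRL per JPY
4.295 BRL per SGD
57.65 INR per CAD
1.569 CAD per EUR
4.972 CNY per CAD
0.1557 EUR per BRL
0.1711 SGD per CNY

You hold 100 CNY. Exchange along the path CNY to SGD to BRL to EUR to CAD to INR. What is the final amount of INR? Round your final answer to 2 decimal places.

1034.96

100 CNY × 0.1711 = 17.11 SGD
17.11 SGD × 4.295 = 73.48745 BRL
73.48745 BRL × 0.1557 = 11.441995965 EUR
11.441995965 EUR × 1.569 = 17.952491669085 CAD
17.952491669085 CAD × 57.65 = 1034.96114472275025 INR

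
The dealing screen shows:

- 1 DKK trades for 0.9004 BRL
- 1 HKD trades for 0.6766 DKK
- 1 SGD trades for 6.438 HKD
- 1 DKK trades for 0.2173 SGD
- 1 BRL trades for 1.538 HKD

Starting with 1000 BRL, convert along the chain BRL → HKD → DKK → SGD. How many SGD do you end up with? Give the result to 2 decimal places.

1000 BRL × 1.538 = 1538 HKD
1538 HKD × 0.6766 = 1040.6108 DKK
1040.6108 DKK × 0.2173 = 226.12472684 SGD

226.12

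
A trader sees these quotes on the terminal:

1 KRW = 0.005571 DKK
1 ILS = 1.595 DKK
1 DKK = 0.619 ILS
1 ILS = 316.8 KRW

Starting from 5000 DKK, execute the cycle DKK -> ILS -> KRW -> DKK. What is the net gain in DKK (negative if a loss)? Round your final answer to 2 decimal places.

5000 DKK × 0.619 = 3095 ILS
3095 ILS × 316.8 = 980496 KRW
980496 KRW × 0.005571 = 5462.343216 DKK
Net change: 5462.343216 − 5000 = 462.343216 DKK

462.34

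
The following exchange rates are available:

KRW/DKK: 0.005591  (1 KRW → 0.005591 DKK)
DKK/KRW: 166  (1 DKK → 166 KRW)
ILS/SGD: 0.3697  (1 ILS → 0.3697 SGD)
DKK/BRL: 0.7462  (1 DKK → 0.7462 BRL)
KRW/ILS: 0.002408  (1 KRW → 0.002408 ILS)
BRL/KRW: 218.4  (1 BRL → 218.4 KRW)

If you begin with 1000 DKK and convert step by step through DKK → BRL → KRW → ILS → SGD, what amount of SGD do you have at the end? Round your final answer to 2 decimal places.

1000 DKK × 0.7462 = 746.2 BRL
746.2 BRL × 218.4 = 162970.08 KRW
162970.08 KRW × 0.002408 = 392.43195264 ILS
392.43195264 ILS × 0.3697 = 145.082092891008 SGD

145.08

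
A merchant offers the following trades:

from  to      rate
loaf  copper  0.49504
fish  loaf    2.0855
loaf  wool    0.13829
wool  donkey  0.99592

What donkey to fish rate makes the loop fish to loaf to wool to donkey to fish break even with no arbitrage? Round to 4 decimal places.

Known legs of the cycle: 2.0855 × 0.13829 × 0.99592 = 0.2872271075164
For no arbitrage the full-cycle product must be 1, so the missing rate is 1 / 0.2872271075164 ≈ 3.481566.

3.4816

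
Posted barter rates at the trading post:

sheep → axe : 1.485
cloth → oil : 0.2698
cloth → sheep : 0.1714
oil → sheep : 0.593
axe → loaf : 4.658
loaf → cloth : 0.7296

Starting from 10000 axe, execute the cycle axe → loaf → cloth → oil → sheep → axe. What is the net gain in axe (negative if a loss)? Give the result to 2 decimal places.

10000 axe × 4.658 = 46580 loaf
46580 loaf × 0.7296 = 33984.768 cloth
33984.768 cloth × 0.2698 = 9169.0904064 oil
9169.0904064 oil × 0.593 = 5437.2706109952 sheep
5437.2706109952 sheep × 1.485 = 8074.346857327872 axe
Net change: 8074.346857327872 − 10000 = -1925.653142672128 axe

-1925.65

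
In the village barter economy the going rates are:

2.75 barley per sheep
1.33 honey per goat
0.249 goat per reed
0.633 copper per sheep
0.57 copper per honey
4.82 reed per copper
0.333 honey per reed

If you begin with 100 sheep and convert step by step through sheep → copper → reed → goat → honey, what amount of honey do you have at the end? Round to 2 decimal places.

101.04

100 sheep × 0.633 = 63.3 copper
63.3 copper × 4.82 = 305.106 reed
305.106 reed × 0.249 = 75.971394 goat
75.971394 goat × 1.33 = 101.04195402 honey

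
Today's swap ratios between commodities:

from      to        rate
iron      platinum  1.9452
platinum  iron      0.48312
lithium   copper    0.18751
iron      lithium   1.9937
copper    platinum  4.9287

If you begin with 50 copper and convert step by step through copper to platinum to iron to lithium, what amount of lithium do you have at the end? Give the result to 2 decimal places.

237.37

50 copper × 4.9287 = 246.435 platinum
246.435 platinum × 0.48312 = 119.0576772 iron
119.0576772 iron × 1.9937 = 237.36529103364 lithium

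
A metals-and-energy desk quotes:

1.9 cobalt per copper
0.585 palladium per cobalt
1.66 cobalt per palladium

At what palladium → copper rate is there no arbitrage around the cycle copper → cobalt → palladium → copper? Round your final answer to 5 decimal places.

0.89969

Known legs of the cycle: 1.9 × 0.585 = 1.1115
For no arbitrage the full-cycle product must be 1, so the missing rate is 1 / 1.1115 ≈ 0.8996851.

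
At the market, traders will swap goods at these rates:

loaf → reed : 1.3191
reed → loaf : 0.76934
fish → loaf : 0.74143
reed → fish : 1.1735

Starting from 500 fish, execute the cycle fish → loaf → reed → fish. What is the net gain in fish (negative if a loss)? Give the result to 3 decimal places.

73.853

500 fish × 0.74143 = 370.715 loaf
370.715 loaf × 1.3191 = 489.0101565 reed
489.0101565 reed × 1.1735 = 573.85341865275 fish
Net change: 573.85341865275 − 500 = 73.85341865275 fish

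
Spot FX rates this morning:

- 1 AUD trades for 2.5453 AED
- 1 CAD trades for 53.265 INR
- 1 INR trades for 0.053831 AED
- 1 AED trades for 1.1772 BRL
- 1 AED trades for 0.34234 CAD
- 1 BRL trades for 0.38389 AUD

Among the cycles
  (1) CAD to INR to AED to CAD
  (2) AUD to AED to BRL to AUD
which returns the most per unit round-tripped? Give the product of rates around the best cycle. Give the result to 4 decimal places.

1.1503

(1) 53.265 × 0.053831 × 0.34234 = 0.98159
(2) 2.5453 × 1.1772 × 0.38389 = 1.15026
Highest is cycle (2) at 1.1503 (>1, arbitrage).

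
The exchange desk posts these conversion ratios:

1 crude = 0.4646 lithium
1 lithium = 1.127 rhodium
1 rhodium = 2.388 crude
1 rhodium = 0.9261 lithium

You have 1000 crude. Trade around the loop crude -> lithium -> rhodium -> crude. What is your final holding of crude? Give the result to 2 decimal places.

1000 crude × 0.4646 = 464.6 lithium
464.6 lithium × 1.127 = 523.6042 rhodium
523.6042 rhodium × 2.388 = 1250.3668296 crude

1250.37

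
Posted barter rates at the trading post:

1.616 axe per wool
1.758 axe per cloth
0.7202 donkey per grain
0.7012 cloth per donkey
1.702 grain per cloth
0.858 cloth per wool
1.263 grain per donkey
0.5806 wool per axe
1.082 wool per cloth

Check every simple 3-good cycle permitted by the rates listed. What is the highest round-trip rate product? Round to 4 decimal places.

cloth→axe→wool→cloth: 1.758 × 0.5806 × 0.858 = 0.87576
cloth→grain→donkey→cloth: 1.702 × 0.7202 × 0.7012 = 0.85952
Maximum is cloth→axe→wool→cloth at 0.8758; no arbitrage — every cycle loses value.

0.8758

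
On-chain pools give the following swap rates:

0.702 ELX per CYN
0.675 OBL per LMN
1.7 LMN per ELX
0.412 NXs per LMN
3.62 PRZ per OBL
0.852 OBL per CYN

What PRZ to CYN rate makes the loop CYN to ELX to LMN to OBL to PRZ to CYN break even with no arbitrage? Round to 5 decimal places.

Known legs of the cycle: 0.702 × 1.7 × 0.675 × 3.62 = 2.9160729
For no arbitrage the full-cycle product must be 1, so the missing rate is 1 / 2.9160729 ≈ 0.3429270.

0.34293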